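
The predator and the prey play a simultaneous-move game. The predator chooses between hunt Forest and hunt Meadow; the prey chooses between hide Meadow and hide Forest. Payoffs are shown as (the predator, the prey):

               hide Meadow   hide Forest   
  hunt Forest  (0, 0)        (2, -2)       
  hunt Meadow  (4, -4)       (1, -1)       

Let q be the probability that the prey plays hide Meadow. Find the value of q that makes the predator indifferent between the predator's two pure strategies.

q = 1/5

In a mixed equilibrium the predator is indifferent between hunt Forest and hunt Meadow; this condition fixes q.
  the predator's payoff from hunt Forest: q·0 + (1−q)·2 = -2q + 2
  the predator's payoff from hunt Meadow: q·4 + (1−q)·1 = 3q + 1
  -2q + 2 = 3q + 1  ⇒  -5q = -1  ⇒  q = 1/5.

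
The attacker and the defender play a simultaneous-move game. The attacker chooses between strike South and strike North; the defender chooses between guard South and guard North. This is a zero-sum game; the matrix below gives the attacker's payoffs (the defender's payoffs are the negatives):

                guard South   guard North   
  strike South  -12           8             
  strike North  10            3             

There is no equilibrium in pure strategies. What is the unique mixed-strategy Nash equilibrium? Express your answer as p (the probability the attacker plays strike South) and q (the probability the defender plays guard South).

The defender's indifference between guard South and guard North determines the attacker's mixing probability p:
  the defender's expected payoff from guard South: p·12 + (1−p)·(-10) = 22p - 10
  the defender's expected payoff from guard North: p·(-8) + (1−p)·(-3) = -5p - 3
  22p - 10 = -5p - 3  ⇒  27p = 7  ⇒  p = 7/27.
For the attacker to be willing to mix, the attacker must be indifferent between strike South and strike North, which pins down the defender's mix.
  the attacker's payoff from strike South: q·(-12) + (1−q)·8 = -20q + 8
  the attacker's payoff from strike North: q·10 + (1−q)·3 = 7q + 3
  -20q + 8 = 7q + 3  ⇒  -27q = -5  ⇒  q = 5/27.

p = 7/27, q = 5/27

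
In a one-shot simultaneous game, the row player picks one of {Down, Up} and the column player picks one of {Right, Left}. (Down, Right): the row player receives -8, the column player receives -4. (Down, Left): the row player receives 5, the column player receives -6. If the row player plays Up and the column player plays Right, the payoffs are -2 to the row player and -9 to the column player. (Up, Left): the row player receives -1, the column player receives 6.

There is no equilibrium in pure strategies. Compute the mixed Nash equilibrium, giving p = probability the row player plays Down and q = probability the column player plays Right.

p = 15/17, q = 1/2

In a mixed equilibrium the column player is indifferent between Right and Left; this condition fixes p.
  the column player's expected payoff from Right: p·(-4) + (1−p)·(-9) = 5p - 9
  the column player's expected payoff from Left: p·(-6) + (1−p)·6 = -12p + 6
  5p - 9 = -12p + 6  ⇒  17p = 15  ⇒  p = 15/17.
Set the row player's expected payoff from Down equal to that from Up:
  the row player's payoff to Down: q·(-8) + (1−q)·5 = -13q + 5
  the row player's payoff to Up: q·(-2) + (1−q)·(-1) = -q - 1
  -13q + 5 = -q - 1  ⇒  -12q = -6  ⇒  q = 1/2.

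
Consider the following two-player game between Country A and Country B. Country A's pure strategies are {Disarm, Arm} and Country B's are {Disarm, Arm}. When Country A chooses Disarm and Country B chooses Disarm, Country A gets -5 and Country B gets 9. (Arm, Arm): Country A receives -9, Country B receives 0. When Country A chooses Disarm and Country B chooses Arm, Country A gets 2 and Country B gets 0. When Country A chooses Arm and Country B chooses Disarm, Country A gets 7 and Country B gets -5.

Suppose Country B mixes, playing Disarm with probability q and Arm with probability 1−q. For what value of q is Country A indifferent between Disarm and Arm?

q = 11/23

In a mixed equilibrium Country A is indifferent between Disarm and Arm; this condition fixes q.
  Country A's expected payoff from Disarm: q·(-5) + (1−q)·2 = -7q + 2
  Country A's expected payoff from Arm: q·7 + (1−q)·(-9) = 16q - 9
  -7q + 2 = 16q - 9  ⇒  -23q = -11  ⇒  q = 11/23.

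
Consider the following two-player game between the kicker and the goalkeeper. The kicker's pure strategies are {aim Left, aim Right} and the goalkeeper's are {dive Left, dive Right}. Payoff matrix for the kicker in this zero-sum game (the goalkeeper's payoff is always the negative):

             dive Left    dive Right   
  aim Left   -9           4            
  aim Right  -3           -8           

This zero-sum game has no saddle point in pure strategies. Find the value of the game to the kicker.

v = -14/3

Set the kicker's expected payoff from aim Left equal to that from aim Right:
  the kicker's payoff from aim Left: q·(-9) + (1−q)·4 = -13q + 4
  the kicker's payoff from aim Right: q·(-3) + (1−q)·(-8) = 5q - 8
  -13q + 4 = 5q - 8  ⇒  -18q = -12  ⇒  q = 2/3.
The value is the kicker's expected payoff against this mix (using aim Left): (2/3)·(-9) + (1/3)·4 = -14/3.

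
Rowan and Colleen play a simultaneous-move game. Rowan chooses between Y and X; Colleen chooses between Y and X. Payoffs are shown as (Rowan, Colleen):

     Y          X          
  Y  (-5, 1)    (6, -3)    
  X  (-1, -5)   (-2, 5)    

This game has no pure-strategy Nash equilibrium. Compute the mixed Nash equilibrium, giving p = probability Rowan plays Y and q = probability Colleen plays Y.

p = 5/7, q = 2/3

Set Colleen's expected payoff from Y equal to that from X:
  Colleen's payoff to Y: p·1 + (1−p)·(-5) = 6p - 5
  Colleen's payoff to X: p·(-3) + (1−p)·5 = -8p + 5
  6p - 5 = -8p + 5  ⇒  14p = 10  ⇒  p = 5/7.
Set Rowan's expected payoff from Y equal to that from X:
  Rowan's payoff to Y: q·(-5) + (1−q)·6 = -11q + 6
  Rowan's payoff to X: q·(-1) + (1−q)·(-2) = q - 2
  -11q + 6 = q - 2  ⇒  -12q = -8  ⇒  q = 2/3.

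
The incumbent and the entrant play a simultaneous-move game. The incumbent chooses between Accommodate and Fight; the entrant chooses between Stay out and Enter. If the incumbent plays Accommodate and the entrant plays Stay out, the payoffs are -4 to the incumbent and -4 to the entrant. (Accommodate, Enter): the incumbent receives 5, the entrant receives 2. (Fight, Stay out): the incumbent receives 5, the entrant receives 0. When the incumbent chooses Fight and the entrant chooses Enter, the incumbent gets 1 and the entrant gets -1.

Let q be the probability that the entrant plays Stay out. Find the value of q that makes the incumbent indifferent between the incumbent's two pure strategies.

q = 4/13

The incumbent's indifference between Accommodate and Fight determines the entrant's mixing probability q:
  the incumbent's payoff from Accommodate: q·(-4) + (1−q)·5 = -9q + 5
  the incumbent's payoff from Fight: q·5 + (1−q)·1 = 4q + 1
  -9q + 5 = 4q + 1  ⇒  -13q = -4  ⇒  q = 4/13.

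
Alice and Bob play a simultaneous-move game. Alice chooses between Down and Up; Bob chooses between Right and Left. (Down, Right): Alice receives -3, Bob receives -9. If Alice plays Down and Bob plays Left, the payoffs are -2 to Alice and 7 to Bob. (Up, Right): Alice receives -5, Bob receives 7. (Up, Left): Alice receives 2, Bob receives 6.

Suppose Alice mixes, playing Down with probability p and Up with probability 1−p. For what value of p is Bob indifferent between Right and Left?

p = 1/17

For Bob to be willing to mix, Bob must be indifferent between Right and Left, which pins down Alice's mix.
  Bob's expected payoff from Right: p·(-9) + (1−p)·7 = -16p + 7
  Bob's expected payoff from Left: p·7 + (1−p)·6 = p + 6
  -16p + 7 = p + 6  ⇒  -17p = -1  ⇒  p = 1/17.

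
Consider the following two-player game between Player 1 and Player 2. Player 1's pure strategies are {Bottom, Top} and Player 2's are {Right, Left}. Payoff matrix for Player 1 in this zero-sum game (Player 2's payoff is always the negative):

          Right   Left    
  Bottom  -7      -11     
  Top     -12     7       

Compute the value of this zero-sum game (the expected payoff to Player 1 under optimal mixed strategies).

Player 1's indifference between Bottom and Top determines Player 2's mixing probability q:
  Player 1's expected payoff from Bottom: q·(-7) + (1−q)·(-11) = 4q - 11
  Player 1's expected payoff from Top: q·(-12) + (1−q)·7 = -19q + 7
  4q - 11 = -19q + 7  ⇒  23q = 18  ⇒  q = 18/23.
The value is Player 1's expected payoff against this mix (using Bottom): (18/23)·(-7) + (5/23)·(-11) = -181/23.

v = -181/23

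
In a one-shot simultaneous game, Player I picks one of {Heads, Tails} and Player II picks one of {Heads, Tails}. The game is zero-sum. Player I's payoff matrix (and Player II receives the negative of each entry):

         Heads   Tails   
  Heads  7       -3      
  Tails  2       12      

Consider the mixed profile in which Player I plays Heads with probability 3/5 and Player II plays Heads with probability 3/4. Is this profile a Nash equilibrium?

Given Player I's mix p = 3/5, Player II's payoff from Heads is -5 but from Tails is -3. Player II strictly prefers Tails, so Player II would not mix.
So the proposed profile is not a Nash equilibrium.

No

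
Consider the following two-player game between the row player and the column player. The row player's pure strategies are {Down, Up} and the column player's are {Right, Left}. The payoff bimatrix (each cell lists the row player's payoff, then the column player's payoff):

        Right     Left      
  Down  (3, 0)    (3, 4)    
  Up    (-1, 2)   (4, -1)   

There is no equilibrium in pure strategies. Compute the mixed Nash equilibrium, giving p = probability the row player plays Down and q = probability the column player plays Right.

In a mixed equilibrium the column player is indifferent between Right and Left; this condition fixes p.
  the column player's payoff from Right: p·0 + (1−p)·2 = -2p + 2
  the column player's payoff from Left: p·4 + (1−p)·(-1) = 5p - 1
  -2p + 2 = 5p - 1  ⇒  -7p = -3  ⇒  p = 3/7.
The column player's mix must leave the row player indifferent between Down and Up.
  the row player's payoff to Down: q·3 + (1−q)·3 = 3
  the row player's payoff to Up: q·(-1) + (1−q)·4 = -5q + 4
  3 = -5q + 4  ⇒  5q = 1  ⇒  q = 1/5.

p = 3/7, q = 1/5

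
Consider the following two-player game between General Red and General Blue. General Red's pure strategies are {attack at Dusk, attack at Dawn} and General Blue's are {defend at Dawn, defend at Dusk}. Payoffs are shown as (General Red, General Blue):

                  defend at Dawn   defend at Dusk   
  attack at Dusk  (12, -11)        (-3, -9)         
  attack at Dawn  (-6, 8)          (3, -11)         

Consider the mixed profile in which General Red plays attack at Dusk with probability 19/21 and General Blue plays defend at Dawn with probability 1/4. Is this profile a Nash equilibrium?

Check General Blue's indifference given General Red's mix p = 19/21:
  payoff from defend at Dawn = -193/21; payoff from defend at Dusk = -193/21 — equal.
Check General Red's indifference given General Blue's mix q = 1/4:
  payoff from attack at Dusk = 3/4; payoff from attack at Dawn = 3/4 — equal.
Both players are indifferent, so neither can profitably deviate.

Yes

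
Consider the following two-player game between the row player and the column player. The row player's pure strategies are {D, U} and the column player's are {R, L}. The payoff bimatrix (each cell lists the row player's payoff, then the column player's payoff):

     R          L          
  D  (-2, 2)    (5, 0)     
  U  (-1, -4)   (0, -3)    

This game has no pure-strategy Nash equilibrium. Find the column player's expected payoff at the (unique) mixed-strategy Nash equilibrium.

For the column player to be willing to mix, the column player must be indifferent between R and L, which pins down the row player's mix.
  the column player's expected payoff from R: p·2 + (1−p)·(-4) = 6p - 4
  the column player's expected payoff from L: p·0 + (1−p)·(-3) = 3p - 3
  6p - 4 = 3p - 3  ⇒  3p = 1  ⇒  p = 1/3.
At equilibrium the column player is indifferent across columns, so the column player's payoff equals the payoff from R: (1/3)·2 + (2/3)·(-4) = -2.

-2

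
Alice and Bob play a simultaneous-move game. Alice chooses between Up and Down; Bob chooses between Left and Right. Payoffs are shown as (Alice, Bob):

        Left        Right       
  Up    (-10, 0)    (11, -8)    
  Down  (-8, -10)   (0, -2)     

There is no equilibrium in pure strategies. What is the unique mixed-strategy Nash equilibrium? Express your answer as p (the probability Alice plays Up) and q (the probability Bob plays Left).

Alice's mix must leave Bob indifferent between Left and Right.
  Bob's expected payoff from Left: p·0 + (1−p)·(-10) = 10p - 10
  Bob's expected payoff from Right: p·(-8) + (1−p)·(-2) = -6p - 2
  10p - 10 = -6p - 2  ⇒  16p = 8  ⇒  p = 1/2.
Set Alice's expected payoff from Up equal to that from Down:
  Alice's payoff to Up: q·(-10) + (1−q)·11 = -21q + 11
  Alice's payoff to Down: q·(-8) + (1−q)·0 = -8q
  -21q + 11 = -8q  ⇒  -13q = -11  ⇒  q = 11/13.

p = 1/2, q = 11/13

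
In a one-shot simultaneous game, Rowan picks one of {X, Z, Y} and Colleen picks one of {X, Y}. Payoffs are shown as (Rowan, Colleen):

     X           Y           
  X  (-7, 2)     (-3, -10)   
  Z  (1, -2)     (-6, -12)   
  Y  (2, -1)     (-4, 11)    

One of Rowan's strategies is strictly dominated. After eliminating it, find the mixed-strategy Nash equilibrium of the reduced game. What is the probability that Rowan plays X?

Rowan's strategy Z is strictly dominated by Y: 2 > 1 and -4 > -6. Eliminate Z.
For Colleen to be willing to mix, Colleen must be indifferent between X and Y, which pins down Rowan's mix.
  Colleen's payoff to X: p·2 + (1−p)·(-1) = 3p - 1
  Colleen's payoff to Y: p·(-10) + (1−p)·11 = -21p + 11
  3p - 1 = -21p + 11  ⇒  24p = 12  ⇒  p = 1/2.

p = 1/2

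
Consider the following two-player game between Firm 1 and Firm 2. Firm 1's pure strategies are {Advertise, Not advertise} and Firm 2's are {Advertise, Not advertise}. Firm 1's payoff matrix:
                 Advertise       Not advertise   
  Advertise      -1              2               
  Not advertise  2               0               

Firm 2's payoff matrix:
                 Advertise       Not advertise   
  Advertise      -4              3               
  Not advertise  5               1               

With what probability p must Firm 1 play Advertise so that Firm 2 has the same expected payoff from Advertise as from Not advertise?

p = 4/11

Firm 1's mix must leave Firm 2 indifferent between Advertise and Not advertise.
  Firm 2's payoff from Advertise: p·(-4) + (1−p)·5 = -9p + 5
  Firm 2's payoff from Not advertise: p·3 + (1−p)·1 = 2p + 1
  -9p + 5 = 2p + 1  ⇒  -11p = -4  ⇒  p = 4/11.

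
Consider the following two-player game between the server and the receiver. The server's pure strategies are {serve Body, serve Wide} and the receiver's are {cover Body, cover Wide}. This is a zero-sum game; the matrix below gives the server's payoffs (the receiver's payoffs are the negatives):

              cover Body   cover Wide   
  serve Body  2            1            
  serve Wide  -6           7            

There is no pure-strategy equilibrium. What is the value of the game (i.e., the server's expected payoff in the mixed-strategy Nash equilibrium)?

The receiver's mix must leave the server indifferent between serve Body and serve Wide.
  the server's payoff to serve Body: q·2 + (1−q)·1 = q + 1
  the server's payoff to serve Wide: q·(-6) + (1−q)·7 = -13q + 7
  q + 1 = -13q + 7  ⇒  14q = 6  ⇒  q = 3/7.
The value is the server's expected payoff against this mix (using serve Body): (3/7)·2 + (4/7)·1 = 10/7.

v = 10/7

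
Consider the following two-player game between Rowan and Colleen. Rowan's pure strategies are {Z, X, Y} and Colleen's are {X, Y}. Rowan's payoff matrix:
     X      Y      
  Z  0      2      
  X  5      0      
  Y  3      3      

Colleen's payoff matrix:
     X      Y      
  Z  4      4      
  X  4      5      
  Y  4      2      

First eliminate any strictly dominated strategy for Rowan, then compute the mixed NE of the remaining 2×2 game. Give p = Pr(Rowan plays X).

Rowan's strategy Z is strictly dominated by Y: 3 > 0 and 3 > 2. Eliminate Z.
Colleen's indifference between X and Y determines Rowan's mixing probability p:
  Colleen's payoff from X: p·4 + (1−p)·4 = 4
  Colleen's payoff from Y: p·5 + (1−p)·2 = 3p + 2
  4 = 3p + 2  ⇒  -3p = -2  ⇒  p = 2/3.

p = 2/3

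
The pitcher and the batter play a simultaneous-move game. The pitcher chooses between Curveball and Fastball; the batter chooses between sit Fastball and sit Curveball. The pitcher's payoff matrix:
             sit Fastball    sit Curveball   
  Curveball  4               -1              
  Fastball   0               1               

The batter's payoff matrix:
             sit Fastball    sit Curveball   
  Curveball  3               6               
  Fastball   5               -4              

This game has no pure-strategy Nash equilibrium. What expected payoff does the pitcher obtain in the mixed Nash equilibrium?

In a mixed equilibrium the pitcher is indifferent between Curveball and Fastball; this condition fixes q.
  the pitcher's payoff from Curveball: q·4 + (1−q)·(-1) = 5q - 1
  the pitcher's payoff from Fastball: q·0 + (1−q)·1 = -q + 1
  5q - 1 = -q + 1  ⇒  6q = 2  ⇒  q = 1/3.
At equilibrium the pitcher is indifferent across rows, so the pitcher's payoff equals the payoff from Curveball: (1/3)·4 + (2/3)·(-1) = 2/3.

2/3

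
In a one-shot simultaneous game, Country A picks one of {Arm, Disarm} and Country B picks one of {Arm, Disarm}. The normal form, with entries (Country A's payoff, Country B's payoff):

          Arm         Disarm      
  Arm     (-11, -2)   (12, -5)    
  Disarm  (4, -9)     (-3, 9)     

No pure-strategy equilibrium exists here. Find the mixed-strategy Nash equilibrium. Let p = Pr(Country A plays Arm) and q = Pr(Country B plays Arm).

p = 6/7, q = 1/2

Country A's mix must leave Country B indifferent between Arm and Disarm.
  Country B's payoff from Arm: p·(-2) + (1−p)·(-9) = 7p - 9
  Country B's payoff from Disarm: p·(-5) + (1−p)·9 = -14p + 9
  7p - 9 = -14p + 9  ⇒  21p = 18  ⇒  p = 6/7.
Country B's mix must leave Country A indifferent between Arm and Disarm.
  Country A's payoff from Arm: q·(-11) + (1−q)·12 = -23q + 12
  Country A's payoff from Disarm: q·4 + (1−q)·(-3) = 7q - 3
  -23q + 12 = 7q - 3  ⇒  -30q = -15  ⇒  q = 1/2.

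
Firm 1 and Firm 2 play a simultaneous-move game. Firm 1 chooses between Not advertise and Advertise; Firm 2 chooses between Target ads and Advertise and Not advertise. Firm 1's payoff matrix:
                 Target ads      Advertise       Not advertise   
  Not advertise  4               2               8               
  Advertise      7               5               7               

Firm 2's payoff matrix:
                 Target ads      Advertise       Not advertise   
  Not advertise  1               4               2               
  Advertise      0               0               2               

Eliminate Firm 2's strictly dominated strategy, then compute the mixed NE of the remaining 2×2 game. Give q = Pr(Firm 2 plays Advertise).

q = 1/4

Firm 2's strategy Target ads is strictly dominated by Not advertise: 2 > 1 and 2 > 0. Eliminate Target ads.
In a mixed equilibrium Firm 1 is indifferent between Not advertise and Advertise; this condition fixes q.
  Firm 1's payoff to Not advertise: q·2 + (1−q)·8 = -6q + 8
  Firm 1's payoff to Advertise: q·5 + (1−q)·7 = -2q + 7
  -6q + 8 = -2q + 7  ⇒  -4q = -1  ⇒  q = 1/4.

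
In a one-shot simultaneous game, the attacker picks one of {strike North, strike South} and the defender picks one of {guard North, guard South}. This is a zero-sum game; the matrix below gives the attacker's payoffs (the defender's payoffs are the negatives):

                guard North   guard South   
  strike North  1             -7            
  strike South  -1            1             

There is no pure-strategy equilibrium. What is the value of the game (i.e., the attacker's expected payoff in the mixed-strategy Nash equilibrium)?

In a mixed equilibrium the attacker is indifferent between strike North and strike South; this condition fixes q.
  the attacker's payoff to strike North: q·1 + (1−q)·(-7) = 8q - 7
  the attacker's payoff to strike South: q·(-1) + (1−q)·1 = -2q + 1
  8q - 7 = -2q + 1  ⇒  10q = 8  ⇒  q = 4/5.
The value is the attacker's expected payoff against this mix (using strike North): (4/5)·1 + (1/5)·(-7) = -3/5.

v = -3/5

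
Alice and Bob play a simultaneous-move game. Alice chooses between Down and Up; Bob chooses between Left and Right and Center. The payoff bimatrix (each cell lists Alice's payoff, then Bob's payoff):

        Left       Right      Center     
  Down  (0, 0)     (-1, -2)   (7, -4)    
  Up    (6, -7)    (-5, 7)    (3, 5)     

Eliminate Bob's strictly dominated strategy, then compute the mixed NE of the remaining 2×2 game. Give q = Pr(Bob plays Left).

q = 2/5

Bob's strategy Center is strictly dominated by Right: -2 > -4 and 7 > 5. Eliminate Center.
For Alice to be willing to mix, Alice must be indifferent between Down and Up, which pins down Bob's mix.
  Alice's payoff to Down: q·0 + (1−q)·(-1) = q - 1
  Alice's payoff to Up: q·6 + (1−q)·(-5) = 11q - 5
  q - 1 = 11q - 5  ⇒  -10q = -4  ⇒  q = 2/5.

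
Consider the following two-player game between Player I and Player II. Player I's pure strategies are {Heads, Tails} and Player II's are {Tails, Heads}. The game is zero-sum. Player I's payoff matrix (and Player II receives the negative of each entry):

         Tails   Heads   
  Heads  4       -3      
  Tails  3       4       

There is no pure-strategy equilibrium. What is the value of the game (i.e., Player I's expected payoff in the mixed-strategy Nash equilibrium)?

For Player I to be willing to mix, Player I must be indifferent between Heads and Tails, which pins down Player II's mix.
  Player I's payoff to Heads: q·4 + (1−q)·(-3) = 7q - 3
  Player I's payoff to Tails: q·3 + (1−q)·4 = -q + 4
  7q - 3 = -q + 4  ⇒  8q = 7  ⇒  q = 7/8.
The value is Player I's expected payoff against this mix (using Heads): (7/8)·4 + (1/8)·(-3) = 25/8.

v = 25/8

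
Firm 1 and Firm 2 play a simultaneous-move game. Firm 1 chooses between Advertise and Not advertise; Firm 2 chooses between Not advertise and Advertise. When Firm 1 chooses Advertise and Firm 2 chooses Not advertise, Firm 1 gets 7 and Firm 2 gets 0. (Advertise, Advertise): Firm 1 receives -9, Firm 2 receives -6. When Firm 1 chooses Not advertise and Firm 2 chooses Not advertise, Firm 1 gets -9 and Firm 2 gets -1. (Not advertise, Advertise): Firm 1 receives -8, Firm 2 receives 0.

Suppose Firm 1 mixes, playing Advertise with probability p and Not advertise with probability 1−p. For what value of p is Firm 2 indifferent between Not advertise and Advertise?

p = 1/7

For Firm 2 to be willing to mix, Firm 2 must be indifferent between Not advertise and Advertise, which pins down Firm 1's mix.
  Firm 2's payoff from Not advertise: p·0 + (1−p)·(-1) = p - 1
  Firm 2's payoff from Advertise: p·(-6) + (1−p)·0 = -6p
  p - 1 = -6p  ⇒  7p = 1  ⇒  p = 1/7.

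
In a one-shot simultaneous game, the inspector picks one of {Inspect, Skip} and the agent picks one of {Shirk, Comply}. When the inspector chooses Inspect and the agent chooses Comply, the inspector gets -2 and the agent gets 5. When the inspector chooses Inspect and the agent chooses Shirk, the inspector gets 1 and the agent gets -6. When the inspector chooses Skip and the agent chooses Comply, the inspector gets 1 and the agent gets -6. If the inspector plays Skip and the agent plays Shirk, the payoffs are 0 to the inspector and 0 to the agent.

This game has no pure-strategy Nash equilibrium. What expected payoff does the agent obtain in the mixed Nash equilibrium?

-36/17

The agent's indifference between Shirk and Comply determines the inspector's mixing probability p:
  the agent's expected payoff from Shirk: p·(-6) + (1−p)·0 = -6p
  the agent's expected payoff from Comply: p·5 + (1−p)·(-6) = 11p - 6
  -6p = 11p - 6  ⇒  -17p = -6  ⇒  p = 6/17.
At equilibrium the agent is indifferent across columns, so the agent's payoff equals the payoff from Shirk: (6/17)·(-6) + (11/17)·0 = -36/17.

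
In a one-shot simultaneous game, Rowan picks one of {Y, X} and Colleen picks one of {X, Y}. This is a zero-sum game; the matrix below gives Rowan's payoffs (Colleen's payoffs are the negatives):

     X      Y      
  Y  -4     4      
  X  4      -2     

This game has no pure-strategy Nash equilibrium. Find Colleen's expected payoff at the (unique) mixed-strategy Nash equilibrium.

-4/7

In a mixed equilibrium Colleen is indifferent between X and Y; this condition fixes p.
  Colleen's payoff from X: p·4 + (1−p)·(-4) = 8p - 4
  Colleen's payoff from Y: p·(-4) + (1−p)·2 = -6p + 2
  8p - 4 = -6p + 2  ⇒  14p = 6  ⇒  p = 3/7.
At equilibrium Colleen is indifferent across columns, so Colleen's payoff equals the payoff from X: (3/7)·4 + (4/7)·(-4) = -4/7.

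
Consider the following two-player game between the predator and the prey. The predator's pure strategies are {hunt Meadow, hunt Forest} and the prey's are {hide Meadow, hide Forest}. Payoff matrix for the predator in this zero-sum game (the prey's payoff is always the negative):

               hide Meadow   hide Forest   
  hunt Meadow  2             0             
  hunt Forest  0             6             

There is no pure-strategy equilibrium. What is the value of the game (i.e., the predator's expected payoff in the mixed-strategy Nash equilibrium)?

The prey's mix must leave the predator indifferent between hunt Meadow and hunt Forest.
  the predator's payoff to hunt Meadow: q·2 + (1−q)·0 = 2q
  the predator's payoff to hunt Forest: q·0 + (1−q)·6 = -6q + 6
  2q = -6q + 6  ⇒  8q = 6  ⇒  q = 3/4.
The value is the predator's expected payoff against this mix (using hunt Meadow): (3/4)·2 + (1/4)·0 = 3/2.

v = 3/2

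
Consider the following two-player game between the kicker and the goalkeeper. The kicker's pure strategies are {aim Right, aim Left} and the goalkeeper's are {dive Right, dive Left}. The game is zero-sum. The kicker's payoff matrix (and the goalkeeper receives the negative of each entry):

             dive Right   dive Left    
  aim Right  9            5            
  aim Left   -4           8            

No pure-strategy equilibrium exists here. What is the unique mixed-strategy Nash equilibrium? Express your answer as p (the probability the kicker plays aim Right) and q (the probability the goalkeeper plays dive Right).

Set the goalkeeper's expected payoff from dive Right equal to that from dive Left:
  the goalkeeper's expected payoff from dive Right: p·(-9) + (1−p)·4 = -13p + 4
  the goalkeeper's expected payoff from dive Left: p·(-5) + (1−p)·(-8) = 3p - 8
  -13p + 4 = 3p - 8  ⇒  -16p = -12  ⇒  p = 3/4.
In a mixed equilibrium the kicker is indifferent between aim Right and aim Left; this condition fixes q.
  the kicker's payoff from aim Right: q·9 + (1−q)·5 = 4q + 5
  the kicker's payoff from aim Left: q·(-4) + (1−q)·8 = -12q + 8
  4q + 5 = -12q + 8  ⇒  16q = 3  ⇒  q = 3/16.

p = 3/4, q = 3/16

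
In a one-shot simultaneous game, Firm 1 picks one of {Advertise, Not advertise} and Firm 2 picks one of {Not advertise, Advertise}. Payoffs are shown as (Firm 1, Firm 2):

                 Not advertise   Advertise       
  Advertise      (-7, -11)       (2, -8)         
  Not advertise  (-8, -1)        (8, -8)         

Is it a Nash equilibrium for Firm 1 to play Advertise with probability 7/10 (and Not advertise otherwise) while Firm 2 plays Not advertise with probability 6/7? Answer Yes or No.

Check Firm 2's indifference given Firm 1's mix p = 7/10:
  payoff from Not advertise = -8; payoff from Advertise = -8 — equal.
Check Firm 1's indifference given Firm 2's mix q = 6/7:
  payoff from Advertise = -40/7; payoff from Not advertise = -40/7 — equal.
Both players are indifferent, so neither can profitably deviate.

Yes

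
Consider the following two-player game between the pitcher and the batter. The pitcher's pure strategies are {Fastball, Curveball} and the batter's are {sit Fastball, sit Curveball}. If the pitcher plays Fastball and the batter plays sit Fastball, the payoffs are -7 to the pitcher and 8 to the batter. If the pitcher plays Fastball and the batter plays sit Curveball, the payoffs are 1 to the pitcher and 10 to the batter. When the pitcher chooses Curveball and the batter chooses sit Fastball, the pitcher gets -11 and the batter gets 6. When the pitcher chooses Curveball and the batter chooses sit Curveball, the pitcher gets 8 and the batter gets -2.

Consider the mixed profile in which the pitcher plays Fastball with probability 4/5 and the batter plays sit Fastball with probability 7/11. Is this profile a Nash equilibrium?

Yes

Check the batter's indifference given the pitcher's mix p = 4/5:
  payoff from sit Fastball = 38/5; payoff from sit Curveball = 38/5 — equal.
Check the pitcher's indifference given the batter's mix q = 7/11:
  payoff from Fastball = -45/11; payoff from Curveball = -45/11 — equal.
Both players are indifferent, so neither can profitably deviate.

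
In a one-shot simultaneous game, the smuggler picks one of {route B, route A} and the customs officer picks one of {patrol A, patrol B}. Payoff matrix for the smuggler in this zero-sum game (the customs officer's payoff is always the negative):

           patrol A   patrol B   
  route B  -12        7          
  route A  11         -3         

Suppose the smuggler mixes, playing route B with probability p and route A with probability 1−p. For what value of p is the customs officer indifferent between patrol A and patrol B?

For the customs officer to be willing to mix, the customs officer must be indifferent between patrol A and patrol B, which pins down the smuggler's mix.
  the customs officer's expected payoff from patrol A: p·12 + (1−p)·(-11) = 23p - 11
  the customs officer's expected payoff from patrol B: p·(-7) + (1−p)·3 = -10p + 3
  23p - 11 = -10p + 3  ⇒  33p = 14  ⇒  p = 14/33.

p = 14/33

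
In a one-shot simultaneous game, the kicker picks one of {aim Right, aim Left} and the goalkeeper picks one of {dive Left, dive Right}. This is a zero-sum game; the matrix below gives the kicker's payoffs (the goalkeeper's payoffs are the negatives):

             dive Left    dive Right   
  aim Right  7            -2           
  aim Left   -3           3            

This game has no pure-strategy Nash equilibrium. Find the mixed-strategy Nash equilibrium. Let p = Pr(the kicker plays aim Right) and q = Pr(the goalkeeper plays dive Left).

For the goalkeeper to be willing to mix, the goalkeeper must be indifferent between dive Left and dive Right, which pins down the kicker's mix.
  the goalkeeper's expected payoff from dive Left: p·(-7) + (1−p)·3 = -10p + 3
  the goalkeeper's expected payoff from dive Right: p·2 + (1−p)·(-3) = 5p - 3
  -10p + 3 = 5p - 3  ⇒  -15p = -6  ⇒  p = 2/5.
The goalkeeper's mix must leave the kicker indifferent between aim Right and aim Left.
  the kicker's payoff to aim Right: q·7 + (1−q)·(-2) = 9q - 2
  the kicker's payoff to aim Left: q·(-3) + (1−q)·3 = -6q + 3
  9q - 2 = -6q + 3  ⇒  15q = 5  ⇒  q = 1/3.

p = 2/5, q = 1/3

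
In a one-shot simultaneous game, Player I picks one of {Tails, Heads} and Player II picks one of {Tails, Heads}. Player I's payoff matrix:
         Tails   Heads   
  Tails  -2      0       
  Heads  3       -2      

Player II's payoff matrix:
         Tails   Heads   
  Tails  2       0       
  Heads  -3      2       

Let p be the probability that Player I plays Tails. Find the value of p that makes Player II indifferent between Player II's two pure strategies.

Player II's indifference between Tails and Heads determines Player I's mixing probability p:
  Player II's payoff to Tails: p·2 + (1−p)·(-3) = 5p - 3
  Player II's payoff to Heads: p·0 + (1−p)·2 = -2p + 2
  5p - 3 = -2p + 2  ⇒  7p = 5  ⇒  p = 5/7.

p = 5/7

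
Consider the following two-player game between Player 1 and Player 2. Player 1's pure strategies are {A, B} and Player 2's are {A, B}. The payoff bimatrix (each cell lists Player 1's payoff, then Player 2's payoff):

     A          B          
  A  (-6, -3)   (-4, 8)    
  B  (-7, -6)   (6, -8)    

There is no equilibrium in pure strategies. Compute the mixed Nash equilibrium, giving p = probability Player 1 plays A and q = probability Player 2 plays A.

For Player 2 to be willing to mix, Player 2 must be indifferent between A and B, which pins down Player 1's mix.
  Player 2's payoff from A: p·(-3) + (1−p)·(-6) = 3p - 6
  Player 2's payoff from B: p·8 + (1−p)·(-8) = 16p - 8
  3p - 6 = 16p - 8  ⇒  -13p = -2  ⇒  p = 2/13.
Set Player 1's expected payoff from A equal to that from B:
  Player 1's payoff from A: q·(-6) + (1−q)·(-4) = -2q - 4
  Player 1's payoff from B: q·(-7) + (1−q)·6 = -13q + 6
  -2q - 4 = -13q + 6  ⇒  11q = 10  ⇒  q = 10/11.

p = 2/13, q = 10/11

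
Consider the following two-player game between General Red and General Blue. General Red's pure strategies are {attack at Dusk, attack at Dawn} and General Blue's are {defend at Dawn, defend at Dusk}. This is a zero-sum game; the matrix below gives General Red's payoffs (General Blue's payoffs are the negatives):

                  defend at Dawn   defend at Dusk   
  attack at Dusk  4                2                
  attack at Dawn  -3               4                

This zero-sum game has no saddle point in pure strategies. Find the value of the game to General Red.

General Red's indifference between attack at Dusk and attack at Dawn determines General Blue's mixing probability q:
  General Red's payoff from attack at Dusk: q·4 + (1−q)·2 = 2q + 2
  General Red's payoff from attack at Dawn: q·(-3) + (1−q)·4 = -7q + 4
  2q + 2 = -7q + 4  ⇒  9q = 2  ⇒  q = 2/9.
The value is General Red's expected payoff against this mix (using attack at Dusk): (2/9)·4 + (7/9)·2 = 22/9.

v = 22/9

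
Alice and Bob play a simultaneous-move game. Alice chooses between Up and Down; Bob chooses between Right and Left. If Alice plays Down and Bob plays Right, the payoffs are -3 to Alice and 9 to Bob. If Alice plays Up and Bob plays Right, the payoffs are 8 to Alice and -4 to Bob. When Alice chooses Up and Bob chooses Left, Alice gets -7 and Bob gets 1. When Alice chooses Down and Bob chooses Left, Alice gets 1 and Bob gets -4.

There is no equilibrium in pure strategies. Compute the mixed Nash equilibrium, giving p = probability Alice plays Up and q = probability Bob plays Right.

p = 13/18, q = 8/19

For Bob to be willing to mix, Bob must be indifferent between Right and Left, which pins down Alice's mix.
  Bob's payoff from Right: p·(-4) + (1−p)·9 = -13p + 9
  Bob's payoff from Left: p·1 + (1−p)·(-4) = 5p - 4
  -13p + 9 = 5p - 4  ⇒  -18p = -13  ⇒  p = 13/18.
In a mixed equilibrium Alice is indifferent between Up and Down; this condition fixes q.
  Alice's payoff from Up: q·8 + (1−q)·(-7) = 15q - 7
  Alice's payoff from Down: q·(-3) + (1−q)·1 = -4q + 1
  15q - 7 = -4q + 1  ⇒  19q = 8  ⇒  q = 8/19.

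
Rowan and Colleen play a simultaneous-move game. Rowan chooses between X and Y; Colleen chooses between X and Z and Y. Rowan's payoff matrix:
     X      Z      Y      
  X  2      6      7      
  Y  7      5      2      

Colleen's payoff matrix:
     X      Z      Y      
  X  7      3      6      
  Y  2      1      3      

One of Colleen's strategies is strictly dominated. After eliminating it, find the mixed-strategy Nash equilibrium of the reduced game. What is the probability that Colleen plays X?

q = 1/2

Colleen's strategy Z is strictly dominated by Y: 6 > 3 and 3 > 1. Eliminate Z.
Rowan's indifference between X and Y determines Colleen's mixing probability q:
  Rowan's payoff from X: q·2 + (1−q)·7 = -5q + 7
  Rowan's payoff from Y: q·7 + (1−q)·2 = 5q + 2
  -5q + 7 = 5q + 2  ⇒  -10q = -5  ⇒  q = 1/2.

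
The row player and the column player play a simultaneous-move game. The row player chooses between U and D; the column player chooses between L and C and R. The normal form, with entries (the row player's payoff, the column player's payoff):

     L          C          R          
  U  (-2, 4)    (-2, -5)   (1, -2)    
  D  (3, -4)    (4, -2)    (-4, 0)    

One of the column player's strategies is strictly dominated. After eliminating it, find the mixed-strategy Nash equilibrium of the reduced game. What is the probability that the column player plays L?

q = 1/2

The column player's strategy C is strictly dominated by R: -2 > -5 and 0 > -2. Eliminate C.
The row player's indifference between U and D determines the column player's mixing probability q:
  the row player's payoff from U: q·(-2) + (1−q)·1 = -3q + 1
  the row player's payoff from D: q·3 + (1−q)·(-4) = 7q - 4
  -3q + 1 = 7q - 4  ⇒  -10q = -5  ⇒  q = 1/2.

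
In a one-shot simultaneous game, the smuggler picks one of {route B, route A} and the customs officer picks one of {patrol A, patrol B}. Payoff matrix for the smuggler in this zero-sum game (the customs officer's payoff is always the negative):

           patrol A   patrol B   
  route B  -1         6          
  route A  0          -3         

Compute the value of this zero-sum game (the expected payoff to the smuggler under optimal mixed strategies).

v = -3/10

For the smuggler to be willing to mix, the smuggler must be indifferent between route B and route A, which pins down the customs officer's mix.
  the smuggler's expected payoff from route B: q·(-1) + (1−q)·6 = -7q + 6
  the smuggler's expected payoff from route A: q·0 + (1−q)·(-3) = 3q - 3
  -7q + 6 = 3q - 3  ⇒  -10q = -9  ⇒  q = 9/10.
The value is the smuggler's expected payoff against this mix (using route B): (9/10)·(-1) + (1/10)·6 = -3/10.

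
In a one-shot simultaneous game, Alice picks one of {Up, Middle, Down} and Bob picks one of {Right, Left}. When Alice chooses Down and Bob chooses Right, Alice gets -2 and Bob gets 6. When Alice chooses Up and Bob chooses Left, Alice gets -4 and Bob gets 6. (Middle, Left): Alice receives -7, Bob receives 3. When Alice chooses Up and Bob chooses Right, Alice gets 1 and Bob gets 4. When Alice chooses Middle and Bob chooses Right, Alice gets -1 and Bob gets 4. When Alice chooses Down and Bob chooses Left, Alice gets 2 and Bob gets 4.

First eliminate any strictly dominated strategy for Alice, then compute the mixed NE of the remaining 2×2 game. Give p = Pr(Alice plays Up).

Alice's strategy Middle is strictly dominated by Up: 1 > -1 and -4 > -7. Eliminate Middle.
Set Bob's expected payoff from Right equal to that from Left:
  Bob's expected payoff from Right: p·4 + (1−p)·6 = -2p + 6
  Bob's expected payoff from Left: p·6 + (1−p)·4 = 2p + 4
  -2p + 6 = 2p + 4  ⇒  -4p = -2  ⇒  p = 1/2.

p = 1/2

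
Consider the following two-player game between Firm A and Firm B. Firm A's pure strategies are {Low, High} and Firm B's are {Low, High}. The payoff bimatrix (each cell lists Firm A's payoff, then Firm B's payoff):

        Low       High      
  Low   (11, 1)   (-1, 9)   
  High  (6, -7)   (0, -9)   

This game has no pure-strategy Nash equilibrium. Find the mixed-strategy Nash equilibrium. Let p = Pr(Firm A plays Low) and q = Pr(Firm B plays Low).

Set Firm B's expected payoff from Low equal to that from High:
  Firm B's payoff from Low: p·1 + (1−p)·(-7) = 8p - 7
  Firm B's payoff from High: p·9 + (1−p)·(-9) = 18p - 9
  8p - 7 = 18p - 9  ⇒  -10p = -2  ⇒  p = 1/5.
Set Firm A's expected payoff from Low equal to that from High:
  Firm A's expected payoff from Low: q·11 + (1−q)·(-1) = 12q - 1
  Firm A's expected payoff from High: q·6 + (1−q)·0 = 6q
  12q - 1 = 6q  ⇒  6q = 1  ⇒  q = 1/6.

p = 1/5, q = 1/6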